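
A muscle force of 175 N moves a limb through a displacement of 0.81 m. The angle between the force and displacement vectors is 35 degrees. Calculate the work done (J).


W = F * d * cos(theta)
theta = 35 deg = 0.6109 rad
cos(theta) = 0.8192
W = 175 * 0.81 * 0.8192
W = 116.1148


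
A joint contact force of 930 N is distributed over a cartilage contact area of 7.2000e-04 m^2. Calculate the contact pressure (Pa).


P = F / A
P = 930 / 7.2000e-04
P = 1.2917e+06


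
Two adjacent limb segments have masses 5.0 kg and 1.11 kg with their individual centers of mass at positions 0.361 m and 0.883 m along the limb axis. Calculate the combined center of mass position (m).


COM = (m1*x1 + m2*x2) / (m1 + m2)
COM = (5.0*0.361 + 1.11*0.883) / (5.0 + 1.11)
Numerator = 2.7851
Denominator = 6.1100
COM = 0.4558


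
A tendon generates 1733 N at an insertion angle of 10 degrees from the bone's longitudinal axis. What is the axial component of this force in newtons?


F_eff = F_tendon * cos(theta)
theta = 10 deg = 0.1745 rad
cos(theta) = 0.9848
F_eff = 1733 * 0.9848
F_eff = 1706.6718


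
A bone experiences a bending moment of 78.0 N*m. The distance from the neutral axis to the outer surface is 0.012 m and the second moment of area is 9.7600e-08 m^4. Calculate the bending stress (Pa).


sigma = M * c / I
sigma = 78.0 * 0.012 / 9.7600e-08
M * c = 0.9360
sigma = 9.5902e+06


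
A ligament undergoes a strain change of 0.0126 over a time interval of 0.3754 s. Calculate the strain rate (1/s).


strain_rate = delta_strain / delta_t
strain_rate = 0.0126 / 0.3754
strain_rate = 0.0336


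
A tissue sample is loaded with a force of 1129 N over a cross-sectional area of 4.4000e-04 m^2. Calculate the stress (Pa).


stress = F / A
stress = 1129 / 4.4000e-04
stress = 2.5659e+06


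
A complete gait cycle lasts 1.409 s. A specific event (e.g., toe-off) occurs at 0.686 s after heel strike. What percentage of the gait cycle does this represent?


pct = (event_time / cycle_time) * 100
pct = (0.686 / 1.409) * 100
ratio = 0.4869
pct = 48.6870


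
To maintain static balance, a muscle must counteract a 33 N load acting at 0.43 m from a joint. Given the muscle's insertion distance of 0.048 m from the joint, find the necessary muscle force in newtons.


F_muscle = W * d_load / d_muscle
F_muscle = 33 * 0.43 / 0.048
Numerator = 14.1900
F_muscle = 295.6250


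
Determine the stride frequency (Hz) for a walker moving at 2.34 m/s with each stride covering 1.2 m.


f = v / stride_length
f = 2.34 / 1.2
f = 1.9500


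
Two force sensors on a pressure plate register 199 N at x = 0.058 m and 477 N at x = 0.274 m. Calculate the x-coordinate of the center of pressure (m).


COP_x = (F1*x1 + F2*x2) / (F1 + F2)
COP_x = (199*0.058 + 477*0.274) / (199 + 477)
Numerator = 142.2400
Denominator = 676
COP_x = 0.2104


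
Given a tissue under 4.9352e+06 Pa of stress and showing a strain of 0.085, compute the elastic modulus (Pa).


E = stress / strain
E = 4.9352e+06 / 0.085
E = 5.8061e+07


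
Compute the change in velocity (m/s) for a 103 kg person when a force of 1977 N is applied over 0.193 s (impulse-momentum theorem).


J = F * dt = 1977 * 0.193 = 381.5610 N*s
delta_v = J / m
delta_v = 381.5610 / 103
delta_v = 3.7045


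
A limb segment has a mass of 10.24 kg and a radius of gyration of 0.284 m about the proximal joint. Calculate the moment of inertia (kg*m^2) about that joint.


I = m * k^2
I = 10.24 * 0.284^2
k^2 = 0.0807
I = 0.8259


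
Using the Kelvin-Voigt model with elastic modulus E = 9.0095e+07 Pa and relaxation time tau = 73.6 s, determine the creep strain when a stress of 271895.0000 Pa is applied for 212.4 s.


epsilon(t) = (sigma/E) * (1 - exp(-t/tau))
sigma/E = 271895.0000 / 9.0095e+07 = 0.0030
exp(-t/tau) = exp(-212.4 / 73.6) = 0.0558
epsilon = 0.0030 * (1 - 0.0558)
epsilon = 0.0028


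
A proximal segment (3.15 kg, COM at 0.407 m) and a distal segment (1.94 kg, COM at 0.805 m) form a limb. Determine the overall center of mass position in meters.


COM = (m1*x1 + m2*x2) / (m1 + m2)
COM = (3.15*0.407 + 1.94*0.805) / (3.15 + 1.94)
Numerator = 2.8438
Denominator = 5.0900
COM = 0.5587


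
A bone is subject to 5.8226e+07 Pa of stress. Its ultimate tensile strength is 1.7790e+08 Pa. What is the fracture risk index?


FRI = applied / ultimate
FRI = 5.8226e+07 / 1.7790e+08
FRI = 0.3273


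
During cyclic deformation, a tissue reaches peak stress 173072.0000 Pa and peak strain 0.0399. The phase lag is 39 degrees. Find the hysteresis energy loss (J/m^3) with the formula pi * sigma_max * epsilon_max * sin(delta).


E_loss = pi * sigma_max * epsilon_max * sin(delta)
delta = 39 deg = 0.6807 rad
sin(delta) = 0.6293
E_loss = pi * 173072.0000 * 0.0399 * 0.6293
E_loss = 13652.7892


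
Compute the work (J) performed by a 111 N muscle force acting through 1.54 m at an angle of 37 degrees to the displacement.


W = F * d * cos(theta)
theta = 37 deg = 0.6458 rad
cos(theta) = 0.7986
W = 111 * 1.54 * 0.7986
W = 136.5188


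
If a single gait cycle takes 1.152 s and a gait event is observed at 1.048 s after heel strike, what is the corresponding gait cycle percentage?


pct = (event_time / cycle_time) * 100
pct = (1.048 / 1.152) * 100
ratio = 0.9097
pct = 90.9722


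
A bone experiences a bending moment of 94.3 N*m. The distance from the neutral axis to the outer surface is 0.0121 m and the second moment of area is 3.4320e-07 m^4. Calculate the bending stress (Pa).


sigma = M * c / I
sigma = 94.3 * 0.0121 / 3.4320e-07
M * c = 1.1410
sigma = 3.3247e+06


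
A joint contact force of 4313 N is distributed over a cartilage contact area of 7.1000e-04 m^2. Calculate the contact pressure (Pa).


P = F / A
P = 4313 / 7.1000e-04
P = 6.0746e+06


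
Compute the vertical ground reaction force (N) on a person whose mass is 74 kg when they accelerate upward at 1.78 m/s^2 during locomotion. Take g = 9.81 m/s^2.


GRF = m * (g + a)
GRF = 74 * (9.81 + 1.78)
GRF = 74 * 11.5900
GRF = 857.6600


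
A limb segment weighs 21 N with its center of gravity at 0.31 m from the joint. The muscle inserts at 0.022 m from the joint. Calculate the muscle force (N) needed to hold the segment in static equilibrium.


F_muscle = W * d_load / d_muscle
F_muscle = 21 * 0.31 / 0.022
Numerator = 6.5100
F_muscle = 295.9091


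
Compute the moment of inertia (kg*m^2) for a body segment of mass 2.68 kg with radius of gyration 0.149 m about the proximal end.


I = m * k^2
I = 2.68 * 0.149^2
k^2 = 0.0222
I = 0.0595


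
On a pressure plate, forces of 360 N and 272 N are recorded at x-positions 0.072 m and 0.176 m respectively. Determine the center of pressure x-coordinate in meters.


COP_x = (F1*x1 + F2*x2) / (F1 + F2)
COP_x = (360*0.072 + 272*0.176) / (360 + 272)
Numerator = 73.7920
Denominator = 632
COP_x = 0.1168


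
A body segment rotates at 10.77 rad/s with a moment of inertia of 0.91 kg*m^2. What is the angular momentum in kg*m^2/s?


L = I * omega
L = 0.91 * 10.77
L = 9.8007


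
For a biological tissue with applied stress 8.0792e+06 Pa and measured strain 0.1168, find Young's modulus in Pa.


E = stress / strain
E = 8.0792e+06 / 0.1168
E = 6.9171e+07


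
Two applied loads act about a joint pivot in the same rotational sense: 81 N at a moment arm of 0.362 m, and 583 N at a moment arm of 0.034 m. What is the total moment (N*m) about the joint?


M = F1 * d1 + F2 * d2
M = 81 * 0.362 + 583 * 0.034
M = 29.3220 + 19.8220
M = 49.1440


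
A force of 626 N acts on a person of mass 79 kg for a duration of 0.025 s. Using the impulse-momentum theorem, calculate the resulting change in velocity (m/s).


J = F * dt = 626 * 0.025 = 15.6500 N*s
delta_v = J / m
delta_v = 15.6500 / 79
delta_v = 0.1981


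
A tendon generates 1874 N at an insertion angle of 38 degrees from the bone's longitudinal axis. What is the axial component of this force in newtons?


F_eff = F_tendon * cos(theta)
theta = 38 deg = 0.6632 rad
cos(theta) = 0.7880
F_eff = 1874 * 0.7880
F_eff = 1476.7322


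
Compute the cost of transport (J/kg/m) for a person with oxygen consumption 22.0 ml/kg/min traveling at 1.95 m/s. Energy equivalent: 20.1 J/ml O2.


Power per kg = VO2 * 20.1 / 60
Power per kg = 22.0 * 20.1 / 60 = 7.3700 W/kg
Cost = power_per_kg / speed
Cost = 7.3700 / 1.95
Cost = 3.7795


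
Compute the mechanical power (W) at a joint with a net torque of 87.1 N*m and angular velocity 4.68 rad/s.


P = M * omega
P = 87.1 * 4.68
P = 407.6280


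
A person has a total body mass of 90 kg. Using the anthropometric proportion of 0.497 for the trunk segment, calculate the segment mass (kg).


m_segment = body_mass * fraction
m_segment = 90 * 0.497
m_segment = 44.7300


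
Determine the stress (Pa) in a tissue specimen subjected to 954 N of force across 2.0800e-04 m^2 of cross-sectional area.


stress = F / A
stress = 954 / 2.0800e-04
stress = 4.5865e+06


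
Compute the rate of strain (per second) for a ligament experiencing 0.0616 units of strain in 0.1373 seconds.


strain_rate = delta_strain / delta_t
strain_rate = 0.0616 / 0.1373
strain_rate = 0.4487


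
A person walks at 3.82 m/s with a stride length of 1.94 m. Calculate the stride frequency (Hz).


f = v / stride_length
f = 3.82 / 1.94
f = 1.9691


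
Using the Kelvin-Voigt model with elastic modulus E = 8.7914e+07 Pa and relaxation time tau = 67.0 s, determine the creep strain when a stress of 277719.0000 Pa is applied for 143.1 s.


epsilon(t) = (sigma/E) * (1 - exp(-t/tau))
sigma/E = 277719.0000 / 8.7914e+07 = 0.0032
exp(-t/tau) = exp(-143.1 / 67.0) = 0.1181
epsilon = 0.0032 * (1 - 0.1181)
epsilon = 0.0028


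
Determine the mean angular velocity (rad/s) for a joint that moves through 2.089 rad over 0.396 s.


omega = delta_theta / delta_t
omega = 2.089 / 0.396
omega = 5.2753


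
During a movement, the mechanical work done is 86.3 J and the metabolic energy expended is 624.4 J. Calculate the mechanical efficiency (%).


eta = (W_mech / E_meta) * 100
eta = (86.3 / 624.4) * 100
ratio = 0.1382
eta = 13.8213


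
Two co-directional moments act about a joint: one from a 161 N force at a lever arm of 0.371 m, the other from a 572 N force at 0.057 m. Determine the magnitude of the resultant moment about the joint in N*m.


M = F1 * d1 + F2 * d2
M = 161 * 0.371 + 572 * 0.057
M = 59.7310 + 32.6040
M = 92.3350


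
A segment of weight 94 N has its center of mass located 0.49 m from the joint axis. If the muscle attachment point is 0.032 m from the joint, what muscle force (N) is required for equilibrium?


F_muscle = W * d_load / d_muscle
F_muscle = 94 * 0.49 / 0.032
Numerator = 46.0600
F_muscle = 1439.3750


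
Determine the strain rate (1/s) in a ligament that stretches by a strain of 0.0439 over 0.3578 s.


strain_rate = delta_strain / delta_t
strain_rate = 0.0439 / 0.3578
strain_rate = 0.1227


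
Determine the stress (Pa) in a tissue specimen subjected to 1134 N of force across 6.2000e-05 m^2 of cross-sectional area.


stress = F / A
stress = 1134 / 6.2000e-05
stress = 1.8290e+07


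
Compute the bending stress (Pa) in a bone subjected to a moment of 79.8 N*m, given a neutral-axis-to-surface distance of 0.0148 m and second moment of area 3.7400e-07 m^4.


sigma = M * c / I
sigma = 79.8 * 0.0148 / 3.7400e-07
M * c = 1.1810
sigma = 3.1579e+06


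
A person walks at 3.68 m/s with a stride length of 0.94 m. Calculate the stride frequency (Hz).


f = v / stride_length
f = 3.68 / 0.94
f = 3.9149


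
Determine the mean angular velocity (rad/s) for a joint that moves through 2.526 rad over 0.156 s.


omega = delta_theta / delta_t
omega = 2.526 / 0.156
omega = 16.1923


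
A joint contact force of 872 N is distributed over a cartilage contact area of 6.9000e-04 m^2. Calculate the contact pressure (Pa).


P = F / A
P = 872 / 6.9000e-04
P = 1.2638e+06


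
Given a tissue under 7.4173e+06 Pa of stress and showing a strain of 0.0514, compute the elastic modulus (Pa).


E = stress / strain
E = 7.4173e+06 / 0.0514
E = 1.4431e+08


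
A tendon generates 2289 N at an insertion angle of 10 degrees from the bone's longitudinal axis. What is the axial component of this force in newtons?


F_eff = F_tendon * cos(theta)
theta = 10 deg = 0.1745 rad
cos(theta) = 0.9848
F_eff = 2289 * 0.9848
F_eff = 2254.2249


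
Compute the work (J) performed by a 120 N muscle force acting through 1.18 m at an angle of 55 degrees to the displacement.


W = F * d * cos(theta)
theta = 55 deg = 0.9599 rad
cos(theta) = 0.5736
W = 120 * 1.18 * 0.5736
W = 81.2184


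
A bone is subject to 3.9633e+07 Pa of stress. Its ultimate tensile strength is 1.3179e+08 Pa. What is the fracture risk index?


FRI = applied / ultimate
FRI = 3.9633e+07 / 1.3179e+08
FRI = 0.3007


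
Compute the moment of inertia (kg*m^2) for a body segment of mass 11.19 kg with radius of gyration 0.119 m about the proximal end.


I = m * k^2
I = 11.19 * 0.119^2
k^2 = 0.0142
I = 0.1585


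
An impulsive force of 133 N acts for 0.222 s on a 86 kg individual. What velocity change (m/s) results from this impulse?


J = F * dt = 133 * 0.222 = 29.5260 N*s
delta_v = J / m
delta_v = 29.5260 / 86
delta_v = 0.3433


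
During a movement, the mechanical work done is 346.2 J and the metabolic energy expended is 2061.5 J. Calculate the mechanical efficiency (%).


eta = (W_mech / E_meta) * 100
eta = (346.2 / 2061.5) * 100
ratio = 0.1679
eta = 16.7936


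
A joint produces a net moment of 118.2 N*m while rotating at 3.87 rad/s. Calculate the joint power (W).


P = M * omega
P = 118.2 * 3.87
P = 457.4340


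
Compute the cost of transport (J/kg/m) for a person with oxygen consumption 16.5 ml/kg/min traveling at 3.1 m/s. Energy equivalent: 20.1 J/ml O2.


Power per kg = VO2 * 20.1 / 60
Power per kg = 16.5 * 20.1 / 60 = 5.5275 W/kg
Cost = power_per_kg / speed
Cost = 5.5275 / 3.1
Cost = 1.7831


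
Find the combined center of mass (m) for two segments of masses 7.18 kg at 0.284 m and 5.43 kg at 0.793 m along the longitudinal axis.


COM = (m1*x1 + m2*x2) / (m1 + m2)
COM = (7.18*0.284 + 5.43*0.793) / (7.18 + 5.43)
Numerator = 6.3451
Denominator = 12.6100
COM = 0.5032


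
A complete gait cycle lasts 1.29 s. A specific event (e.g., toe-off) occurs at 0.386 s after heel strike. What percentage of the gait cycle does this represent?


pct = (event_time / cycle_time) * 100
pct = (0.386 / 1.29) * 100
ratio = 0.2992
pct = 29.9225


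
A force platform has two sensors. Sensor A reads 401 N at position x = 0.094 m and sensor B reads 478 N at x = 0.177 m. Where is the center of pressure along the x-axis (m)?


COP_x = (F1*x1 + F2*x2) / (F1 + F2)
COP_x = (401*0.094 + 478*0.177) / (401 + 478)
Numerator = 122.3000
Denominator = 879
COP_x = 0.1391


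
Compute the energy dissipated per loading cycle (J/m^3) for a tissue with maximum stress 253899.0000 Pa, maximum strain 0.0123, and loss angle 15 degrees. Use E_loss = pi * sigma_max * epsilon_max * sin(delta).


E_loss = pi * sigma_max * epsilon_max * sin(delta)
delta = 15 deg = 0.2618 rad
sin(delta) = 0.2588
E_loss = pi * 253899.0000 * 0.0123 * 0.2588
E_loss = 2539.2894


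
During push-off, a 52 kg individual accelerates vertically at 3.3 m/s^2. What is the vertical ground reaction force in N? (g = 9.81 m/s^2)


GRF = m * (g + a)
GRF = 52 * (9.81 + 3.3)
GRF = 52 * 13.1100
GRF = 681.7200


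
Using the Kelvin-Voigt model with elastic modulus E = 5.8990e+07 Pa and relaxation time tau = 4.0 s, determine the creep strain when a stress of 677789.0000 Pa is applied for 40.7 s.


epsilon(t) = (sigma/E) * (1 - exp(-t/tau))
sigma/E = 677789.0000 / 5.8990e+07 = 0.0115
exp(-t/tau) = exp(-40.7 / 4.0) = 3.8111e-05
epsilon = 0.0115 * (1 - 3.8111e-05)
epsilon = 0.0115


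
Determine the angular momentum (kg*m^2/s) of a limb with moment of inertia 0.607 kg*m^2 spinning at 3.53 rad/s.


L = I * omega
L = 0.607 * 3.53
L = 2.1427


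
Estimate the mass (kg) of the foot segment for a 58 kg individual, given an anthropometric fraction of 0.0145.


m_segment = body_mass * fraction
m_segment = 58 * 0.0145
m_segment = 0.8410


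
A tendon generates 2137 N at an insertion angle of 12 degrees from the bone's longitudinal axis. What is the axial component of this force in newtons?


F_eff = F_tendon * cos(theta)
theta = 12 deg = 0.2094 rad
cos(theta) = 0.9781
F_eff = 2137 * 0.9781
F_eff = 2090.3014


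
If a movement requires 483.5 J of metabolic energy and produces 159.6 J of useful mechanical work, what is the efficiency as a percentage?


eta = (W_mech / E_meta) * 100
eta = (159.6 / 483.5) * 100
ratio = 0.3301
eta = 33.0093


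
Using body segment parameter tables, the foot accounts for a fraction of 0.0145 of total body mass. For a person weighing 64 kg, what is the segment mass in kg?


m_segment = body_mass * fraction
m_segment = 64 * 0.0145
m_segment = 0.9280


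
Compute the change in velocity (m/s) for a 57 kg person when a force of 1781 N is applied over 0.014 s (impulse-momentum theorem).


J = F * dt = 1781 * 0.014 = 24.9340 N*s
delta_v = J / m
delta_v = 24.9340 / 57
delta_v = 0.4374


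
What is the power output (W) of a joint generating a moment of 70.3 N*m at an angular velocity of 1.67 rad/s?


P = M * omega
P = 70.3 * 1.67
P = 117.4010


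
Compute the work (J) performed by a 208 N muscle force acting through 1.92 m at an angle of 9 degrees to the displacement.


W = F * d * cos(theta)
theta = 9 deg = 0.1571 rad
cos(theta) = 0.9877
W = 208 * 1.92 * 0.9877
W = 394.4432


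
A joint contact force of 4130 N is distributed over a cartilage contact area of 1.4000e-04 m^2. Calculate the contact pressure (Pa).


P = F / A
P = 4130 / 1.4000e-04
P = 2.9500e+07


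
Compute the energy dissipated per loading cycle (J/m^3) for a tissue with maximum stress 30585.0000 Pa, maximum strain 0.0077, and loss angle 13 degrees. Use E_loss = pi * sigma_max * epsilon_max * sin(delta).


E_loss = pi * sigma_max * epsilon_max * sin(delta)
delta = 13 deg = 0.2269 rad
sin(delta) = 0.2250
E_loss = pi * 30585.0000 * 0.0077 * 0.2250
E_loss = 166.4321


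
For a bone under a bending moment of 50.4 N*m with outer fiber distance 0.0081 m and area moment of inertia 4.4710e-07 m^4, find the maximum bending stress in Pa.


sigma = M * c / I
sigma = 50.4 * 0.0081 / 4.4710e-07
M * c = 0.4082
sigma = 913084.3212


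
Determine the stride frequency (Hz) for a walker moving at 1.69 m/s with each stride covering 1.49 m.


f = v / stride_length
f = 1.69 / 1.49
f = 1.1342


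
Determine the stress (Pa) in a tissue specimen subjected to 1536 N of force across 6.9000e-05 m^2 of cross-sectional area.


stress = F / A
stress = 1536 / 6.9000e-05
stress = 2.2261e+07


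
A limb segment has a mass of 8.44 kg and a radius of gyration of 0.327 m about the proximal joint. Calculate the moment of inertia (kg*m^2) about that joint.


I = m * k^2
I = 8.44 * 0.327^2
k^2 = 0.1069
I = 0.9025


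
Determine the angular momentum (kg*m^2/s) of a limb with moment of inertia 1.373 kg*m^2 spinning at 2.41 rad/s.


L = I * omega
L = 1.373 * 2.41
L = 3.3089


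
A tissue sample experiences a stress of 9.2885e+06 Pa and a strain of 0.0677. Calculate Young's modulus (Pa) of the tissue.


E = stress / strain
E = 9.2885e+06 / 0.0677
E = 1.3720e+08


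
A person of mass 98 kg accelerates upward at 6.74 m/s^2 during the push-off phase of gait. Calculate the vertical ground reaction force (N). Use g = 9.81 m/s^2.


GRF = m * (g + a)
GRF = 98 * (9.81 + 6.74)
GRF = 98 * 16.5500
GRF = 1621.9000


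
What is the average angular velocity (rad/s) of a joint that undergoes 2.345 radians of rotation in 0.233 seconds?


omega = delta_theta / delta_t
omega = 2.345 / 0.233
omega = 10.0644


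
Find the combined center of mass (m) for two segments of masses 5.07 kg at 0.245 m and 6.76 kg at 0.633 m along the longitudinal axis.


COM = (m1*x1 + m2*x2) / (m1 + m2)
COM = (5.07*0.245 + 6.76*0.633) / (5.07 + 6.76)
Numerator = 5.5212
Denominator = 11.8300
COM = 0.4667


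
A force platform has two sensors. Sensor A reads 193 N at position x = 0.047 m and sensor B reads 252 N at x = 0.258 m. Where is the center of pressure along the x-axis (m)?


COP_x = (F1*x1 + F2*x2) / (F1 + F2)
COP_x = (193*0.047 + 252*0.258) / (193 + 252)
Numerator = 74.0870
Denominator = 445
COP_x = 0.1665


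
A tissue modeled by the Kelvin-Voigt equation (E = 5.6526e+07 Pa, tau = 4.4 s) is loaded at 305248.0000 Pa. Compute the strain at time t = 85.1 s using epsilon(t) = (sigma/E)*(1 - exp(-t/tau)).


epsilon(t) = (sigma/E) * (1 - exp(-t/tau))
sigma/E = 305248.0000 / 5.6526e+07 = 0.0054
exp(-t/tau) = exp(-85.1 / 4.4) = 3.9843e-09
epsilon = 0.0054 * (1 - 3.9843e-09)
epsilon = 0.0054


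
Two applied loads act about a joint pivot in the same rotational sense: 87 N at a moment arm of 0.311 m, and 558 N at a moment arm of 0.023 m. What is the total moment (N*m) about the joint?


M = F1 * d1 + F2 * d2
M = 87 * 0.311 + 558 * 0.023
M = 27.0570 + 12.8340
M = 39.8910


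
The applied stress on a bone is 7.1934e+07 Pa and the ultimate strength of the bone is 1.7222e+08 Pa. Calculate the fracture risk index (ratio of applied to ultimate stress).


FRI = applied / ultimate
FRI = 7.1934e+07 / 1.7222e+08
FRI = 0.4177


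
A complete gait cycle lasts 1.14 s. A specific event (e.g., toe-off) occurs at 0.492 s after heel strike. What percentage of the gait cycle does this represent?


pct = (event_time / cycle_time) * 100
pct = (0.492 / 1.14) * 100
ratio = 0.4316
pct = 43.1579


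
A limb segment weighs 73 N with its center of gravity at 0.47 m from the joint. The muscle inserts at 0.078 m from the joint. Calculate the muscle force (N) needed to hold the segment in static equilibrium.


F_muscle = W * d_load / d_muscle
F_muscle = 73 * 0.47 / 0.078
Numerator = 34.3100
F_muscle = 439.8718


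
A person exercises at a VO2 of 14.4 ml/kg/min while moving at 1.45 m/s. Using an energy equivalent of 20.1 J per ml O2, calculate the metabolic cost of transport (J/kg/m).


Power per kg = VO2 * 20.1 / 60
Power per kg = 14.4 * 20.1 / 60 = 4.8240 W/kg
Cost = power_per_kg / speed
Cost = 4.8240 / 1.45
Cost = 3.3269


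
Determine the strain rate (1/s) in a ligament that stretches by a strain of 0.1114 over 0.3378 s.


strain_rate = delta_strain / delta_t
strain_rate = 0.1114 / 0.3378
strain_rate = 0.3298


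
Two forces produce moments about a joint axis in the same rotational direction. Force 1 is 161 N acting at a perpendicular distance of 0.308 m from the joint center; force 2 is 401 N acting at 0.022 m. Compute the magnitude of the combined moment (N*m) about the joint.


M = F1 * d1 + F2 * d2
M = 161 * 0.308 + 401 * 0.022
M = 49.5880 + 8.8220
M = 58.4100


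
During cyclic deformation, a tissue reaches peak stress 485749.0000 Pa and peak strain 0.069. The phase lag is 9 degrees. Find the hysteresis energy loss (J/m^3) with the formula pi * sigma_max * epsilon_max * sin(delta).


E_loss = pi * sigma_max * epsilon_max * sin(delta)
delta = 9 deg = 0.1571 rad
sin(delta) = 0.1564
E_loss = pi * 485749.0000 * 0.069 * 0.1564
E_loss = 16471.8857


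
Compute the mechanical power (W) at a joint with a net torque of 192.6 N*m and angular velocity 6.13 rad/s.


P = M * omega
P = 192.6 * 6.13
P = 1180.6380


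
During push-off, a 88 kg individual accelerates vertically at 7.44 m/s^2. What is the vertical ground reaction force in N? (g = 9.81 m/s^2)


GRF = m * (g + a)
GRF = 88 * (9.81 + 7.44)
GRF = 88 * 17.2500
GRF = 1518.0000


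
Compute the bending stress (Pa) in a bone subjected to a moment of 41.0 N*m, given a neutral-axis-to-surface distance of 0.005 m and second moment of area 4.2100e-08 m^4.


sigma = M * c / I
sigma = 41.0 * 0.005 / 4.2100e-08
M * c = 0.2050
sigma = 4.8694e+06


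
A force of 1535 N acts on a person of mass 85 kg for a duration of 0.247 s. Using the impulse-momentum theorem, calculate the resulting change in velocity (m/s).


J = F * dt = 1535 * 0.247 = 379.1450 N*s
delta_v = J / m
delta_v = 379.1450 / 85
delta_v = 4.4605


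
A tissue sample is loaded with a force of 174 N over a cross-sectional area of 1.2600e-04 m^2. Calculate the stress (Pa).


stress = F / A
stress = 174 / 1.2600e-04
stress = 1.3810e+06


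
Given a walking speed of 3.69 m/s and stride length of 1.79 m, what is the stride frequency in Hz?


f = v / stride_length
f = 3.69 / 1.79
f = 2.0615


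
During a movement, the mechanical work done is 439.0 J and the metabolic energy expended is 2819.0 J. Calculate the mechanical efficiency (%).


eta = (W_mech / E_meta) * 100
eta = (439.0 / 2819.0) * 100
ratio = 0.1557
eta = 15.5729


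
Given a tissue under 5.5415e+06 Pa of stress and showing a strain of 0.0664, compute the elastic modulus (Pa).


E = stress / strain
E = 5.5415e+06 / 0.0664
E = 8.3456e+07


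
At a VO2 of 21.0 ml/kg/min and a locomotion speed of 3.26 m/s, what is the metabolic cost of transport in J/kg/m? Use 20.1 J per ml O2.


Power per kg = VO2 * 20.1 / 60
Power per kg = 21.0 * 20.1 / 60 = 7.0350 W/kg
Cost = power_per_kg / speed
Cost = 7.0350 / 3.26
Cost = 2.1580


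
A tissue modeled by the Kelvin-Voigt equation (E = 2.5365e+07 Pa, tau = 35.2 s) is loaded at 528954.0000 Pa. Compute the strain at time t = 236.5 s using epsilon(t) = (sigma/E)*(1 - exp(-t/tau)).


epsilon(t) = (sigma/E) * (1 - exp(-t/tau))
sigma/E = 528954.0000 / 2.5365e+07 = 0.0209
exp(-t/tau) = exp(-236.5 / 35.2) = 0.0012
epsilon = 0.0209 * (1 - 0.0012)
epsilon = 0.0208


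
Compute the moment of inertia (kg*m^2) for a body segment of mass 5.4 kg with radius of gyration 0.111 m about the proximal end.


I = m * k^2
I = 5.4 * 0.111^2
k^2 = 0.0123
I = 0.0665


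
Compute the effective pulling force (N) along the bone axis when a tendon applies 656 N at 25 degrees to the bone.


F_eff = F_tendon * cos(theta)
theta = 25 deg = 0.4363 rad
cos(theta) = 0.9063
F_eff = 656 * 0.9063
F_eff = 594.5379


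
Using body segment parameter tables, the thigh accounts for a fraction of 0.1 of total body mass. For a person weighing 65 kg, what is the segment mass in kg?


m_segment = body_mass * fraction
m_segment = 65 * 0.1
m_segment = 6.5000


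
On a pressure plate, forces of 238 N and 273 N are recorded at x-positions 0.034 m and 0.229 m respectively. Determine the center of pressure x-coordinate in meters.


COP_x = (F1*x1 + F2*x2) / (F1 + F2)
COP_x = (238*0.034 + 273*0.229) / (238 + 273)
Numerator = 70.6090
Denominator = 511
COP_x = 0.1382


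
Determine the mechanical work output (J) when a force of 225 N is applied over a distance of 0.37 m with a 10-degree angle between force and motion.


W = F * d * cos(theta)
theta = 10 deg = 0.1745 rad
cos(theta) = 0.9848
W = 225 * 0.37 * 0.9848
W = 81.9852


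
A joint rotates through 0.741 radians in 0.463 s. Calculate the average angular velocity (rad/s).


omega = delta_theta / delta_t
omega = 0.741 / 0.463
omega = 1.6004


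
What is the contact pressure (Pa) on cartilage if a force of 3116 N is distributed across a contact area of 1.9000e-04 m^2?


P = F / A
P = 3116 / 1.9000e-04
P = 1.6400e+07


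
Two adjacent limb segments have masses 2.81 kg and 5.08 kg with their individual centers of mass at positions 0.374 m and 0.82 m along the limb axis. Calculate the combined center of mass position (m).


COM = (m1*x1 + m2*x2) / (m1 + m2)
COM = (2.81*0.374 + 5.08*0.82) / (2.81 + 5.08)
Numerator = 5.2165
Denominator = 7.8900
COM = 0.6612


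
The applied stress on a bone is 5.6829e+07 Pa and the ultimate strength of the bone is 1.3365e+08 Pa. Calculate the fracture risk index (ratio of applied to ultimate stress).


FRI = applied / ultimate
FRI = 5.6829e+07 / 1.3365e+08
FRI = 0.4252


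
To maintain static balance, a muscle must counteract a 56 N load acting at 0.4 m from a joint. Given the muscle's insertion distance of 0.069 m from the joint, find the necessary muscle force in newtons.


F_muscle = W * d_load / d_muscle
F_muscle = 56 * 0.4 / 0.069
Numerator = 22.4000
F_muscle = 324.6377


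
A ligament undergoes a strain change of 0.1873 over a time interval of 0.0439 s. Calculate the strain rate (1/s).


strain_rate = delta_strain / delta_t
strain_rate = 0.1873 / 0.0439
strain_rate = 4.2665


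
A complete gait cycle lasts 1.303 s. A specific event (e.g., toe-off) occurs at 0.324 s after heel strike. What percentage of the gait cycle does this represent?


pct = (event_time / cycle_time) * 100
pct = (0.324 / 1.303) * 100
ratio = 0.2487
pct = 24.8657


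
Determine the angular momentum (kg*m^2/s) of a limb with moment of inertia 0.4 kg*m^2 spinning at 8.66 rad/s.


L = I * omega
L = 0.4 * 8.66
L = 3.4640


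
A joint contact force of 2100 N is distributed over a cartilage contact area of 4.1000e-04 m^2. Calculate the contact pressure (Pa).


P = F / A
P = 2100 / 4.1000e-04
P = 5.1220e+06


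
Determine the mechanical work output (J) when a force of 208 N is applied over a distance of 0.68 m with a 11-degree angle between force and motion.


W = F * d * cos(theta)
theta = 11 deg = 0.1920 rad
cos(theta) = 0.9816
W = 208 * 0.68 * 0.9816
W = 138.8413


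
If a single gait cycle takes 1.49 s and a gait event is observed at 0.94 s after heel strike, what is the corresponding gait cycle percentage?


pct = (event_time / cycle_time) * 100
pct = (0.94 / 1.49) * 100
ratio = 0.6309
pct = 63.0872


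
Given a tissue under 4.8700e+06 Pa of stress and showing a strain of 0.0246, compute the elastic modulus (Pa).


E = stress / strain
E = 4.8700e+06 / 0.0246
E = 1.9797e+08


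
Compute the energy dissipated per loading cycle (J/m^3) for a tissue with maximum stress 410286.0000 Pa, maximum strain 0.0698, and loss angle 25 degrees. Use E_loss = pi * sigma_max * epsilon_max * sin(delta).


E_loss = pi * sigma_max * epsilon_max * sin(delta)
delta = 25 deg = 0.4363 rad
sin(delta) = 0.4226
E_loss = pi * 410286.0000 * 0.0698 * 0.4226
E_loss = 38022.4636


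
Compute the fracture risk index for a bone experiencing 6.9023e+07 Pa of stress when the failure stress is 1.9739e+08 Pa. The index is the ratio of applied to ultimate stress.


FRI = applied / ultimate
FRI = 6.9023e+07 / 1.9739e+08
FRI = 0.3497


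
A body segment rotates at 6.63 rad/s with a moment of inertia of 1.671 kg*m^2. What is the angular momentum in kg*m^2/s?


L = I * omega
L = 1.671 * 6.63
L = 11.0787


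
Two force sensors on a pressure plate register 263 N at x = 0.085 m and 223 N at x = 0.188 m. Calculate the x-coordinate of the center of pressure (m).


COP_x = (F1*x1 + F2*x2) / (F1 + F2)
COP_x = (263*0.085 + 223*0.188) / (263 + 223)
Numerator = 64.2790
Denominator = 486
COP_x = 0.1323


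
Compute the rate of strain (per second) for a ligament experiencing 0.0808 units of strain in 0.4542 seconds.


strain_rate = delta_strain / delta_t
strain_rate = 0.0808 / 0.4542
strain_rate = 0.1779


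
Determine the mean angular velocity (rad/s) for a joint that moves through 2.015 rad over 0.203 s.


omega = delta_theta / delta_t
omega = 2.015 / 0.203
omega = 9.9261


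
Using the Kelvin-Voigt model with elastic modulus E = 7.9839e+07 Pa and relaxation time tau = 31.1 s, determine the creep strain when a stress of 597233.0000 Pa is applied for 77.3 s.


epsilon(t) = (sigma/E) * (1 - exp(-t/tau))
sigma/E = 597233.0000 / 7.9839e+07 = 0.0075
exp(-t/tau) = exp(-77.3 / 31.1) = 0.0833
epsilon = 0.0075 * (1 - 0.0833)
epsilon = 0.0069


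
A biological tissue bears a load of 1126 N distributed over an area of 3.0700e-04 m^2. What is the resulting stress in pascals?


stress = F / A
stress = 1126 / 3.0700e-04
stress = 3.6678e+06


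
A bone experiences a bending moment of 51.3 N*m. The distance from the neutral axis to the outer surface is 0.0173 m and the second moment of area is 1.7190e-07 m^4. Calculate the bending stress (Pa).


sigma = M * c / I
sigma = 51.3 * 0.0173 / 1.7190e-07
M * c = 0.8875
sigma = 5.1628e+06


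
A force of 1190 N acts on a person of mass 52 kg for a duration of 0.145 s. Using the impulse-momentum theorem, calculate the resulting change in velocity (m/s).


J = F * dt = 1190 * 0.145 = 172.5500 N*s
delta_v = J / m
delta_v = 172.5500 / 52
delta_v = 3.3183


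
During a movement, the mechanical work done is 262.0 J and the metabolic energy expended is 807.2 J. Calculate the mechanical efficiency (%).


eta = (W_mech / E_meta) * 100
eta = (262.0 / 807.2) * 100
ratio = 0.3246
eta = 32.4579


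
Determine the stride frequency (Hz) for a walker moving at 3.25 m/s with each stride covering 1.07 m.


f = v / stride_length
f = 3.25 / 1.07
f = 3.0374


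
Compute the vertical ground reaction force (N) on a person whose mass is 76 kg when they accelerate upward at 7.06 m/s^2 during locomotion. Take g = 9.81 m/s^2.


GRF = m * (g + a)
GRF = 76 * (9.81 + 7.06)
GRF = 76 * 16.8700
GRF = 1282.1200


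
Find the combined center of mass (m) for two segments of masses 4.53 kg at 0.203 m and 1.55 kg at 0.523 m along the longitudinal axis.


COM = (m1*x1 + m2*x2) / (m1 + m2)
COM = (4.53*0.203 + 1.55*0.523) / (4.53 + 1.55)
Numerator = 1.7302
Denominator = 6.0800
COM = 0.2846


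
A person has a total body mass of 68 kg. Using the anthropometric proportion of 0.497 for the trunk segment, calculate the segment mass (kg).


m_segment = body_mass * fraction
m_segment = 68 * 0.497
m_segment = 33.7960


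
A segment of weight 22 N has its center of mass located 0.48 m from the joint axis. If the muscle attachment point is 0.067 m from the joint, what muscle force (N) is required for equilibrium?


F_muscle = W * d_load / d_muscle
F_muscle = 22 * 0.48 / 0.067
Numerator = 10.5600
F_muscle = 157.6119


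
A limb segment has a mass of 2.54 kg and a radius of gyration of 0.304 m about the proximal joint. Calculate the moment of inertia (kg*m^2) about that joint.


I = m * k^2
I = 2.54 * 0.304^2
k^2 = 0.0924
I = 0.2347


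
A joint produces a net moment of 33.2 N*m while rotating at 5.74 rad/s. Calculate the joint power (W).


P = M * omega
P = 33.2 * 5.74
P = 190.5680


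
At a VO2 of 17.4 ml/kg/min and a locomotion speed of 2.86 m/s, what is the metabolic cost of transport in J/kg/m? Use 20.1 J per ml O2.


Power per kg = VO2 * 20.1 / 60
Power per kg = 17.4 * 20.1 / 60 = 5.8290 W/kg
Cost = power_per_kg / speed
Cost = 5.8290 / 2.86
Cost = 2.0381


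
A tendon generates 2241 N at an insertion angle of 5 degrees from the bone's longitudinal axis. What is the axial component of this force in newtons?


F_eff = F_tendon * cos(theta)
theta = 5 deg = 0.0873 rad
cos(theta) = 0.9962
F_eff = 2241 * 0.9962
F_eff = 2232.4723


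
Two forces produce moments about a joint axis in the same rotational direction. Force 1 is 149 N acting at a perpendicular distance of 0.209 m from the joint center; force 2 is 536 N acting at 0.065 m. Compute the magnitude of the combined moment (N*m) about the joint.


M = F1 * d1 + F2 * d2
M = 149 * 0.209 + 536 * 0.065
M = 31.1410 + 34.8400
M = 65.9810


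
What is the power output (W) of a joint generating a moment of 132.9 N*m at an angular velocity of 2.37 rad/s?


P = M * omega
P = 132.9 * 2.37
P = 314.9730


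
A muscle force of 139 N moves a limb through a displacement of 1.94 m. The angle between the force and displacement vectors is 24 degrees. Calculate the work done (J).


W = F * d * cos(theta)
theta = 24 deg = 0.4189 rad
cos(theta) = 0.9135
W = 139 * 1.94 * 0.9135
W = 246.3467


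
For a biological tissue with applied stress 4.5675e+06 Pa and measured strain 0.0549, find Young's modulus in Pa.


E = stress / strain
E = 4.5675e+06 / 0.0549
E = 8.3197e+07


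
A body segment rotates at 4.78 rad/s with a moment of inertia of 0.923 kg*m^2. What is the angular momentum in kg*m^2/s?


L = I * omega
L = 0.923 * 4.78
L = 4.4119


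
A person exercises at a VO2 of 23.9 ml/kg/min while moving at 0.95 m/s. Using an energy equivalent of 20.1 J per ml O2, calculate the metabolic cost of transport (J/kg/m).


Power per kg = VO2 * 20.1 / 60
Power per kg = 23.9 * 20.1 / 60 = 8.0065 W/kg
Cost = power_per_kg / speed
Cost = 8.0065 / 0.95
Cost = 8.4279


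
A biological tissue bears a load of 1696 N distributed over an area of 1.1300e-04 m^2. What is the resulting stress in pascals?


stress = F / A
stress = 1696 / 1.1300e-04
stress = 1.5009e+07


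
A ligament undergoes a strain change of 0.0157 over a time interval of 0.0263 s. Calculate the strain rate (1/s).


strain_rate = delta_strain / delta_t
strain_rate = 0.0157 / 0.0263
strain_rate = 0.5970


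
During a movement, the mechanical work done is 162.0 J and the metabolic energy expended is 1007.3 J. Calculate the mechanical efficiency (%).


eta = (W_mech / E_meta) * 100
eta = (162.0 / 1007.3) * 100
ratio = 0.1608
eta = 16.0826


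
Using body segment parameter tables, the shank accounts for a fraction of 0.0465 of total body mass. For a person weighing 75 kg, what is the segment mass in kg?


m_segment = body_mass * fraction
m_segment = 75 * 0.0465
m_segment = 3.4875


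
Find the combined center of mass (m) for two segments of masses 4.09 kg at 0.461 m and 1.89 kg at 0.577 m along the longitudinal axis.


COM = (m1*x1 + m2*x2) / (m1 + m2)
COM = (4.09*0.461 + 1.89*0.577) / (4.09 + 1.89)
Numerator = 2.9760
Denominator = 5.9800
COM = 0.4977


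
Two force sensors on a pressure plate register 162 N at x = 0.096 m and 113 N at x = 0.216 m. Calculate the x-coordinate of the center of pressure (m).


COP_x = (F1*x1 + F2*x2) / (F1 + F2)
COP_x = (162*0.096 + 113*0.216) / (162 + 113)
Numerator = 39.9600
Denominator = 275
COP_x = 0.1453


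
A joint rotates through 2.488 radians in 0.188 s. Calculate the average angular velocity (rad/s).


omega = delta_theta / delta_t
omega = 2.488 / 0.188
omega = 13.2340


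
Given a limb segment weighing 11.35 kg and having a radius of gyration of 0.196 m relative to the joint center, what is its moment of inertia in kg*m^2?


I = m * k^2
I = 11.35 * 0.196^2
k^2 = 0.0384
I = 0.4360


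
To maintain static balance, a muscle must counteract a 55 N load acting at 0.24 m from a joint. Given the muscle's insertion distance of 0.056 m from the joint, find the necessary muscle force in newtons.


F_muscle = W * d_load / d_muscle
F_muscle = 55 * 0.24 / 0.056
Numerator = 13.2000
F_muscle = 235.7143


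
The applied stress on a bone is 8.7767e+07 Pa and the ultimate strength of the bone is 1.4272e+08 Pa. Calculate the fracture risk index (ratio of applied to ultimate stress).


FRI = applied / ultimate
FRI = 8.7767e+07 / 1.4272e+08
FRI = 0.6150


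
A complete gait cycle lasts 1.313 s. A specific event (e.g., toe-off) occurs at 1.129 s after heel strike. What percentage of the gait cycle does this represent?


pct = (event_time / cycle_time) * 100
pct = (1.129 / 1.313) * 100
ratio = 0.8599
pct = 85.9863


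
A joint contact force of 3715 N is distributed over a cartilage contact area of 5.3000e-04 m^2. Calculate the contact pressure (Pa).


P = F / A
P = 3715 / 5.3000e-04
P = 7.0094e+06


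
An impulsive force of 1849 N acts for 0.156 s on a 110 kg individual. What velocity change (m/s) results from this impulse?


J = F * dt = 1849 * 0.156 = 288.4440 N*s
delta_v = J / m
delta_v = 288.4440 / 110
delta_v = 2.6222


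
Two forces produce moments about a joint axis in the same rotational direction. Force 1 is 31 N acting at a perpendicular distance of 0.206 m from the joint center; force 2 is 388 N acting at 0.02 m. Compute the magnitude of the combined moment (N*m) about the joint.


M = F1 * d1 + F2 * d2
M = 31 * 0.206 + 388 * 0.02
M = 6.3860 + 7.7600
M = 14.1460
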